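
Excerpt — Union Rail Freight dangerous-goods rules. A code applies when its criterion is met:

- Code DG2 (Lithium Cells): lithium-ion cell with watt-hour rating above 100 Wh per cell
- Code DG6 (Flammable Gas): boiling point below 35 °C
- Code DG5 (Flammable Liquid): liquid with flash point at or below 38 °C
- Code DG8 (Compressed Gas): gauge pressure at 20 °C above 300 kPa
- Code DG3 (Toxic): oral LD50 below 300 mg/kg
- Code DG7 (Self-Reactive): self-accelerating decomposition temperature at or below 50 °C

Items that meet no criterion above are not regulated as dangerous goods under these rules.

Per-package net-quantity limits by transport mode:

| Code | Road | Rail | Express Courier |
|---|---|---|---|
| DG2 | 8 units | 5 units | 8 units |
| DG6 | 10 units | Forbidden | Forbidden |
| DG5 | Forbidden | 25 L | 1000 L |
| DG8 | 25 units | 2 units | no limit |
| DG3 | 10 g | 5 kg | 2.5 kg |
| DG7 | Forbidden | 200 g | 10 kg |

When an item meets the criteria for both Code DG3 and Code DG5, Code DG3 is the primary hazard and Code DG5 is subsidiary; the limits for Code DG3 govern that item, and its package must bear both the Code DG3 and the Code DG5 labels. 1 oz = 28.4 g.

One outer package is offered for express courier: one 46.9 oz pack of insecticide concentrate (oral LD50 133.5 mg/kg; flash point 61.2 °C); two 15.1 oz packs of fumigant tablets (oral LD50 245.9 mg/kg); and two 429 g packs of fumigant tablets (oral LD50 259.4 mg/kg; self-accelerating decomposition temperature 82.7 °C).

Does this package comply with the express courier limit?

No

The insecticide concentrate has oral LD50 133.5 mg/kg, which is < 300 mg/kg, so it is Code DG3 (Toxic).
The fumigant tablets have oral LD50 245.9 mg/kg, which is < 300 mg/kg, so they are Code DG3 (Toxic).
Oral LD50 259.4 mg/kg meets the Code DG3 criterion (Toxic), so the fumigant tablets are Code DG3.
Total Code DG3: (one 46.9 oz pack = 1331.96 g) + (two 15.1 oz packs = 857.68 g) + (two 429 g packs = 858 g) = 3047.64 g.
3047.64 g > 2.5 kg (express courier limit, Code DG3) — over the limit.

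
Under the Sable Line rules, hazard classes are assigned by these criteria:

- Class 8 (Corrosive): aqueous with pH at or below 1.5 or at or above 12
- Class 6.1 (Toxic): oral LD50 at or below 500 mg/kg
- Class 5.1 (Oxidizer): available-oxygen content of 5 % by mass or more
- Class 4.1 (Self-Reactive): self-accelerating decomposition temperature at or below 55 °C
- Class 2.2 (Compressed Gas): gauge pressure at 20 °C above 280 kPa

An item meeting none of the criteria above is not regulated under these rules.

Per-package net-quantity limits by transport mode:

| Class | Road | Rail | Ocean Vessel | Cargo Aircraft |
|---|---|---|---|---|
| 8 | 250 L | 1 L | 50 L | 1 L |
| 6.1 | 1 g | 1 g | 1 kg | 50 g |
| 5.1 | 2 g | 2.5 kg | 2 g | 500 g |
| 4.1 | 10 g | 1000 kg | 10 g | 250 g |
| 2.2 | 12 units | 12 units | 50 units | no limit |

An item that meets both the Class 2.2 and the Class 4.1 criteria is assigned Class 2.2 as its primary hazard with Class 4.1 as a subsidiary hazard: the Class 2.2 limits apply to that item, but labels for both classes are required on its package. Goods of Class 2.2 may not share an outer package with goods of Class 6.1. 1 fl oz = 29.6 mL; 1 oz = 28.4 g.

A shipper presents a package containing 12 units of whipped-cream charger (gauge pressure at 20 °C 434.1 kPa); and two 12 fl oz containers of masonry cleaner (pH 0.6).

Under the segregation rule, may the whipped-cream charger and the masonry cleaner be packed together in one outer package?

Gauge pressure at 20 °C 434.1 kPa meets the Class 2.2 criterion (Compressed Gas), so the whipped-cream charger is Class 2.2.
The masonry cleaner has pH 0.6, which is ≤ 1.5, so it is Class 8 (Corrosive).
No segregation rule bars Class 2.2 with Class 8.

Yes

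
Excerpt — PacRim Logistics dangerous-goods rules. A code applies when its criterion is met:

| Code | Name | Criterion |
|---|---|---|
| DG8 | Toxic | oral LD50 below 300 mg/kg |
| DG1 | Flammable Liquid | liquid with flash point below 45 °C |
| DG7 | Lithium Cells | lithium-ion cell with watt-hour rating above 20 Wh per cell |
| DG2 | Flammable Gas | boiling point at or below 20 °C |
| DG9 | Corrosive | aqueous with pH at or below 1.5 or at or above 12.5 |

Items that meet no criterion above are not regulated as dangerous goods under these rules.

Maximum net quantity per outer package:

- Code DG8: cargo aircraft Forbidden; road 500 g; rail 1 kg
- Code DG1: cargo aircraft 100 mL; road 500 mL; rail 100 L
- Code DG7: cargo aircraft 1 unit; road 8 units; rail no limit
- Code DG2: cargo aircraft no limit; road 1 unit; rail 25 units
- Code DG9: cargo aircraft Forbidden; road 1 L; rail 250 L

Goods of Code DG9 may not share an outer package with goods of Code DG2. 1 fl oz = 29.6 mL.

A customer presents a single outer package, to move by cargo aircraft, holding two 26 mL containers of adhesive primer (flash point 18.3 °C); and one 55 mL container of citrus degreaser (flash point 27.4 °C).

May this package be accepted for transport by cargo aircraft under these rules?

No

Adhesive primer: flash point 18.3 °C < 45 °C → Code DG1 (Flammable Liquid).
Flash point 27.4 °C meets the Code DG1 criterion (Flammable Liquid), so the citrus degreaser is Code DG1.
Total Code DG1: (two 26 mL containers = 52 mL) + 55 mL = 107 mL.
107 mL exceeds the cargo aircraft limit of 100 mL for Code DG1.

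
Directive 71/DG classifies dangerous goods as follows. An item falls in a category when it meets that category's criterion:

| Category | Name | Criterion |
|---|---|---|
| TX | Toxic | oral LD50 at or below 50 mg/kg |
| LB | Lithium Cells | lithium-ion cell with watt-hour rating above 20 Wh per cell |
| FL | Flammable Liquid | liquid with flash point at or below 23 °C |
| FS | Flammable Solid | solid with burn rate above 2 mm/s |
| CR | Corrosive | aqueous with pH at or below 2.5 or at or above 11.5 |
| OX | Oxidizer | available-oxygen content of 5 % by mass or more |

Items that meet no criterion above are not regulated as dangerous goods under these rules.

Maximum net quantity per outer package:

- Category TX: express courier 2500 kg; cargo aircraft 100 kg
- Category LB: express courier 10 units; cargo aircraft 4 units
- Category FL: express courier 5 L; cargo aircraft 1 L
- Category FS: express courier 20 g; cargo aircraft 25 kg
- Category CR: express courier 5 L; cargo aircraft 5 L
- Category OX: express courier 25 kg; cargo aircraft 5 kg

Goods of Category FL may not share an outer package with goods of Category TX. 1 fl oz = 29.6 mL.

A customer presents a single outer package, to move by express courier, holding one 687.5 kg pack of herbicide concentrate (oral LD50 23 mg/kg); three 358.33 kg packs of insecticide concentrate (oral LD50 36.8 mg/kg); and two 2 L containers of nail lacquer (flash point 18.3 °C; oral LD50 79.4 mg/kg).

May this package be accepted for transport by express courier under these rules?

With oral LD50 23 mg/kg (≤ 50 mg/kg), the herbicide concentrate falls in Category TX.
The insecticide concentrate has oral LD50 36.8 mg/kg, which is ≤ 50 mg/kg, so it is Category TX (Toxic).
Nail lacquer: flash point 18.3 °C ≤ 23 °C → Category FL (Flammable Liquid).
Category FL quantity: two 2 L containers = 4 L.
4 L is within the express courier limit of 5 L for Category FL.
Total Category TX: 687.5 kg + (three 358.33 kg packs = 1074.99 kg) = 1762.49 kg.
1762.49 kg is within the express courier limit of 2500 kg for Category TX.
Category FL and Category TX may not share an outer package.

No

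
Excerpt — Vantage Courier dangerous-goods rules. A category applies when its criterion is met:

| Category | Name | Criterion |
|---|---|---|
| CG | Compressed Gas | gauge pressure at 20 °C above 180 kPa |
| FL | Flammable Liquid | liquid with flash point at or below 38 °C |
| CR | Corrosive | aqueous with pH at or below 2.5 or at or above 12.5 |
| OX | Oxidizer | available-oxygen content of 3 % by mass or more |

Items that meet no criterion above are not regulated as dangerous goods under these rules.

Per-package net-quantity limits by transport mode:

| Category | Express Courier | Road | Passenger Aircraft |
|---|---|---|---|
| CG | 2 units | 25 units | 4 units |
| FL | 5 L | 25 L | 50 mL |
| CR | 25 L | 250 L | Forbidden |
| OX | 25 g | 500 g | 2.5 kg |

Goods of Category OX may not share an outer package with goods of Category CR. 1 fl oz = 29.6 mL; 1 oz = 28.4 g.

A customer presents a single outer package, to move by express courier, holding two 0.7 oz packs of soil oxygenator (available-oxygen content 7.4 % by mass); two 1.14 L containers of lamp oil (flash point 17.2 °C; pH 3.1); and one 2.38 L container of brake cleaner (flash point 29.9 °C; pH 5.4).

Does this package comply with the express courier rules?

The soil oxygenator has available-oxygen content 7.4 % by mass, which is ≥ 3 % by mass, so it is Category OX (Oxidizer).
With flash point 17.2 °C (≤ 38 °C), the lamp oil falls in Category FL.
The brake cleaner has flash point 29.9 °C, which is ≤ 38 °C, so it is Category FL (Flammable Liquid).
Category FL net quantity: (two 1.14 L containers = 2.28 L) + 2.38 L = 4.66 L.
4.66 L is within the express courier limit of 5 L for Category FL.
Category OX quantity: two 0.7 oz packs = 39.76 g.
39.76 g exceeds the express courier limit of 25 g for Category OX.
The segregation rule (Category OX with Category CR) does not apply to Category FL with Category OX.

No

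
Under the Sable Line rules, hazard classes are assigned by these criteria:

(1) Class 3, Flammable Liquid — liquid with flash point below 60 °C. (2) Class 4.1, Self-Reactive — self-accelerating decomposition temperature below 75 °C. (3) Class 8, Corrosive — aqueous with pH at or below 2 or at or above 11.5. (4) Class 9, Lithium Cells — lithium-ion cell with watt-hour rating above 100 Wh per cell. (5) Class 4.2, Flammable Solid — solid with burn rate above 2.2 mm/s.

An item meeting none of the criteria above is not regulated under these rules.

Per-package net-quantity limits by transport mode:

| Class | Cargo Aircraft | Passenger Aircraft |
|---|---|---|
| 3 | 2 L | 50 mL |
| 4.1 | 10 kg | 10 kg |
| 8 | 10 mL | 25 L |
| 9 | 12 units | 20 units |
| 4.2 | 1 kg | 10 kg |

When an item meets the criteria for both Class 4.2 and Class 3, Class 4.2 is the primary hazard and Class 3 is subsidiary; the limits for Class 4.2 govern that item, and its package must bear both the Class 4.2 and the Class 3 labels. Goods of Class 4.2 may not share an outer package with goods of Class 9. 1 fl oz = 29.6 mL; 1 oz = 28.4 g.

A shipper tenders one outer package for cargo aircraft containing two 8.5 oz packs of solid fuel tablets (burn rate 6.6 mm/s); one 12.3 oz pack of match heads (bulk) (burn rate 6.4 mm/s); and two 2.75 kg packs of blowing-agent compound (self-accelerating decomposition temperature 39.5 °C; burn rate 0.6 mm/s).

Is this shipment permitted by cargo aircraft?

The solid fuel tablets have burn rate 6.6 mm/s, which is > 2.2 mm/s, so they are Class 4.2 (Flammable Solid).
Match heads (bulk): burn rate 6.4 mm/s > 2.2 mm/s → Class 4.2 (Flammable Solid).
Self-accelerating decomposition temperature 39.5 °C meets the Class 4.1 criterion (Self-Reactive), so the blowing-agent compound is Class 4.1.
Class 4.2 net quantity: (two 8.5 oz packs = 482.8 g) + (one 12.3 oz pack = 349.32 g) = 832.12 g.
That is within the Class 4.2 cargo aircraft limit of 1 kg.
Class 4.1 quantity: two 2.75 kg packs = 5.5 kg.
5.5 kg is within the cargo aircraft limit of 10 kg for Class 4.1.
The segregation rule (Class 4.2 with Class 9) does not apply to Class 4.2 with Class 4.1.
Every hazard class is within its cargo aircraft limit and no segregation rule is violated.

Yes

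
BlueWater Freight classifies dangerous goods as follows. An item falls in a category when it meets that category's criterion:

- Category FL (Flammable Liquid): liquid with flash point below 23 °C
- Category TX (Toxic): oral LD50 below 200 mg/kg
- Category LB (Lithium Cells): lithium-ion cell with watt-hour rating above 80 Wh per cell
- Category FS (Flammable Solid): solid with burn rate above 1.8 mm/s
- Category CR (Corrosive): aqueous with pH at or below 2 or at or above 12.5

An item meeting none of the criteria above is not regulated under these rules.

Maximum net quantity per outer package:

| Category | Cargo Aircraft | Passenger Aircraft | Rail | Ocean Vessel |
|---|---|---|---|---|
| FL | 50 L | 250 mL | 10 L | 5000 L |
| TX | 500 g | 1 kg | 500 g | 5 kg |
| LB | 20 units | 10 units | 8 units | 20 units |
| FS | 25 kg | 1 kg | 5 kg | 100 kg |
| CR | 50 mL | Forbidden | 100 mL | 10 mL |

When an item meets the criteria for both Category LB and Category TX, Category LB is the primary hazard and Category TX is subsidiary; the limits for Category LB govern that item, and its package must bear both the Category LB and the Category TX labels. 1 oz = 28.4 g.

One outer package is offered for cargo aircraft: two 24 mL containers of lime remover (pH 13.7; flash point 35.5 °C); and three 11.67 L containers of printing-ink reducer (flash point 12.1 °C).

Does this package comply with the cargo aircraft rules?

Yes

The lime remover has pH 13.7, which is ≥ 12.5, so it is Category CR (Corrosive).
Flash point 12.1 °C meets the Category FL criterion (Flammable Liquid), so the printing-ink reducer is Category FL.
Category CR quantity: two 24 mL containers = 48 mL.
48 mL ≤ 50 mL (cargo aircraft limit, Category CR) — within limit.
Category FL quantity: three 11.67 L containers = 35.01 L.
35.01 L ≤ 50 L (cargo aircraft limit, Category FL) — within limit.
Every hazard category is within its cargo aircraft limit and no segregation rule is violated.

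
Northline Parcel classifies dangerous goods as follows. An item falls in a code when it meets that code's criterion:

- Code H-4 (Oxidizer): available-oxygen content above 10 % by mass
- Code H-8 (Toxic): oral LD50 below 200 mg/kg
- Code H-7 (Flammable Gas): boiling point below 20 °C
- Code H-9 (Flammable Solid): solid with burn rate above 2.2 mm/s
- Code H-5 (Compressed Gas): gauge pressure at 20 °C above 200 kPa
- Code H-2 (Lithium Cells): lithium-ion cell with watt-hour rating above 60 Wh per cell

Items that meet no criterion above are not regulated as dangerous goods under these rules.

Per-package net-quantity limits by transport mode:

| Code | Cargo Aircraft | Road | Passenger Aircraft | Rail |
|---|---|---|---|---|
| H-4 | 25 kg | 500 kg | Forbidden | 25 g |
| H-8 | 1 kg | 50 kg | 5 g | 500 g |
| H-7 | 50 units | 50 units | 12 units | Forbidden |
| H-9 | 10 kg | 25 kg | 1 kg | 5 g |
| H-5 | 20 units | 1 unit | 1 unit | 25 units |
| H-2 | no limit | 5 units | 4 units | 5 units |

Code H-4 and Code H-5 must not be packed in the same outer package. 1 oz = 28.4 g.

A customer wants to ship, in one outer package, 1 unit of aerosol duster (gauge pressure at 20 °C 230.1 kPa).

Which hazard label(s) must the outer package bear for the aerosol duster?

Gauge pressure at 20 °C 230.1 kPa meets the Code H-5 criterion (Compressed Gas), so the aerosol duster is Code H-5.
Only the Code H-5 label is required.

Code H-5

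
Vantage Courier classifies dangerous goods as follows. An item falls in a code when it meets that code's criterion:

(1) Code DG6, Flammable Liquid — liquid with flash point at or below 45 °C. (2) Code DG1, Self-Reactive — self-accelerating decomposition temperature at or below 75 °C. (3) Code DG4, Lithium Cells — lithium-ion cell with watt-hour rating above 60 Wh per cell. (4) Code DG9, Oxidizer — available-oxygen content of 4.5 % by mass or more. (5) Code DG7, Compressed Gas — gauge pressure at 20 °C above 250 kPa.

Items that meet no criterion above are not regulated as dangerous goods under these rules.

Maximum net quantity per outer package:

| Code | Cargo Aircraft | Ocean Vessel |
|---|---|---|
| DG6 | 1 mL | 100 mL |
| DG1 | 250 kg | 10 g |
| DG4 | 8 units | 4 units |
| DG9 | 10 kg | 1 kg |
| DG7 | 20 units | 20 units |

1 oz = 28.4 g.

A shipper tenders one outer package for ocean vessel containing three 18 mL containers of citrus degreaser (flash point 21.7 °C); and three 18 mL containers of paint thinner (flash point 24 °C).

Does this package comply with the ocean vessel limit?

No

The citrus degreaser has flash point 21.7 °C, which is ≤ 45 °C, so it is Code DG6 (Flammable Liquid).
Paint thinner: flash point 24 °C ≤ 45 °C → Code DG6 (Flammable Liquid).
Code DG6 net quantity: (three 18 mL containers = 54 mL) + (three 18 mL containers = 54 mL) = 108 mL.
108 mL exceeds the ocean vessel limit of 100 mL for Code DG6.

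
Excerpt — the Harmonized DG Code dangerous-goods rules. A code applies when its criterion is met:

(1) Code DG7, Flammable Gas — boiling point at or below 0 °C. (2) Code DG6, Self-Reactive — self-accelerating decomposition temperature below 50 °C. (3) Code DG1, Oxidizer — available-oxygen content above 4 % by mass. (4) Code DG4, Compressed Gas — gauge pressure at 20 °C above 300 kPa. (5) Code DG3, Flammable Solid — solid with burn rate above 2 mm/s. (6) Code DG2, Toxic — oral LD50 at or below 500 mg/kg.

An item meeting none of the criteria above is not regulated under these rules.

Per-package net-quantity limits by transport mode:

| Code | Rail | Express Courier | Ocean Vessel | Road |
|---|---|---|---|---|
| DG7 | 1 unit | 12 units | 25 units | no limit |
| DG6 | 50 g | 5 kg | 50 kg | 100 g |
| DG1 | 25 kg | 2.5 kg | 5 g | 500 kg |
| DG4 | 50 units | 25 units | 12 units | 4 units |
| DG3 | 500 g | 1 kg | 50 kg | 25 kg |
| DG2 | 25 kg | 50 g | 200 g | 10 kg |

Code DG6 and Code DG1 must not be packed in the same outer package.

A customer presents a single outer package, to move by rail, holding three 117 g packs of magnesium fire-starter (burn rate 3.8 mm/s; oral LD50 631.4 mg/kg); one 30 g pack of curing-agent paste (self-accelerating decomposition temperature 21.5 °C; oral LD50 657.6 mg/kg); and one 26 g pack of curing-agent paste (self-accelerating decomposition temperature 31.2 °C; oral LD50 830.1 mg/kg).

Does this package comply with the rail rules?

No

With burn rate 3.8 mm/s (> 2 mm/s), the magnesium fire-starter falls in Code DG3.
Self-accelerating decomposition temperature 21.5 °C meets the Code DG6 criterion (Self-Reactive), so the curing-agent paste is Code DG6.
Curing-agent paste: self-accelerating decomposition temperature 31.2 °C < 50 °C → Code DG6 (Self-Reactive).
Code DG6 net quantity: 30 g + 26 g = 56 g.
That exceeds the Code DG6 rail limit of 50 g.
Code DG3 quantity: three 117 g packs = 351 g.
351 g ≤ 500 g (rail limit, Code DG3) — within limit.
The segregation rule (Code DG6 with Code DG1) does not apply to Code DG6 with Code DG3.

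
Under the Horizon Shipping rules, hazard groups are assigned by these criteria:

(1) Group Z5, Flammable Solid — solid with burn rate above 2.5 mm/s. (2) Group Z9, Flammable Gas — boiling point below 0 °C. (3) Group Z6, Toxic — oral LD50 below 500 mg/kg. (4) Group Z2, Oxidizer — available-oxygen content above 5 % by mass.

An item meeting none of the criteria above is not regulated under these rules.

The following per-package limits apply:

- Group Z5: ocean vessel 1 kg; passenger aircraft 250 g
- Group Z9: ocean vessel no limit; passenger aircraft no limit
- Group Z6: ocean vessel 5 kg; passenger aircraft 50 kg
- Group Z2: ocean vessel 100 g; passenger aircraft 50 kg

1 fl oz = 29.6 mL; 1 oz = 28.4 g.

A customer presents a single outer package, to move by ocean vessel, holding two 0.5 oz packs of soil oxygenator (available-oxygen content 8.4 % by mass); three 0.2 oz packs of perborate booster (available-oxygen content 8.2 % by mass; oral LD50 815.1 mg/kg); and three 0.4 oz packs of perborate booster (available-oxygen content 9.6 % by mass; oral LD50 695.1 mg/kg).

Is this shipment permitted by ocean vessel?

Yes

The soil oxygenator has available-oxygen content 8.4 % by mass, which is > 5 % by mass, so it is Group Z2 (Oxidizer).
With available-oxygen content 8.2 % by mass (> 5 % by mass), the perborate booster falls in Group Z2.
The perborate booster has available-oxygen content 9.6 % by mass, which is > 5 % by mass, so it is Group Z2 (Oxidizer).
Group Z2 net quantity: (two 0.5 oz packs = 28.4 g) + (three 0.2 oz packs = 17.04 g) + (three 0.4 oz packs = 34.08 g) = 79.52 g.
79.52 g ≤ 100 g (ocean vessel limit, Group Z2) — within limit.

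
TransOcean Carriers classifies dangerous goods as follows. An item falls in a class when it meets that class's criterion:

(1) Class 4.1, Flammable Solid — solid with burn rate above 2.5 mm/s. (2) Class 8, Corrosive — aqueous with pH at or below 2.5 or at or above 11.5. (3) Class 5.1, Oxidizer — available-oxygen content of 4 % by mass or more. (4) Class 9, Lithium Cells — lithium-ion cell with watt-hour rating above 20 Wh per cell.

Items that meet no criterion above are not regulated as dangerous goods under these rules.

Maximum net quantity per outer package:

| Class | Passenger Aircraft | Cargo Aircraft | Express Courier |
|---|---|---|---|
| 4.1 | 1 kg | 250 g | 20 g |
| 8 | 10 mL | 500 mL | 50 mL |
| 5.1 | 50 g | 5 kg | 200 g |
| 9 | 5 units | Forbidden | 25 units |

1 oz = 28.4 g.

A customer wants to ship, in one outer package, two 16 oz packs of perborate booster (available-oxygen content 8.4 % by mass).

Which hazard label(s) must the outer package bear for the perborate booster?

With available-oxygen content 8.4 % by mass (≥ 4 % by mass), the perborate booster falls in Class 5.1.
Only the Class 5.1 label is required.

Class 5.1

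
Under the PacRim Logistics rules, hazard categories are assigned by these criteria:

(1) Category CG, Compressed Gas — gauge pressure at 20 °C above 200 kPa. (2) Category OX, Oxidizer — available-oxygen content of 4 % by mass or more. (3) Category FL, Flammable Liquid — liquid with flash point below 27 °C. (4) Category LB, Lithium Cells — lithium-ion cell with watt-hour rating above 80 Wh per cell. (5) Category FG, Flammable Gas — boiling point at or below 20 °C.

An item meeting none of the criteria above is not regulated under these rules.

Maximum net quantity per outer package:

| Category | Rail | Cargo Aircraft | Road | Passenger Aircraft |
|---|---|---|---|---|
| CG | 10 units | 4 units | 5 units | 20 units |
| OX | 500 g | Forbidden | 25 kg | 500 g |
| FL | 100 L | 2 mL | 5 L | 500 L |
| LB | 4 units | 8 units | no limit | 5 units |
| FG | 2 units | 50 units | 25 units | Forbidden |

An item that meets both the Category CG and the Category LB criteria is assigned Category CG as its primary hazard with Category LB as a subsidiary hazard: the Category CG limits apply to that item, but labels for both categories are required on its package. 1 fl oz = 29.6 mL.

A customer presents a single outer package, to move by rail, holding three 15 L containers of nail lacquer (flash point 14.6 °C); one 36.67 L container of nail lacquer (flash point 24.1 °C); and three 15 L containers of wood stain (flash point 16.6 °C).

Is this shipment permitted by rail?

No

With flash point 14.6 °C (< 27 °C), the nail lacquer falls in Category FL.
Flash point 24.1 °C meets the Category FL criterion (Flammable Liquid), so the nail lacquer is Category FL.
Wood stain: flash point 16.6 °C < 27 °C → Category FL (Flammable Liquid).
Category FL net quantity: (three 15 L containers = 45 L) + 36.67 L + (three 15 L containers = 45 L) = 126.67 L.
126.67 L exceeds the rail limit of 100 L for Category FL.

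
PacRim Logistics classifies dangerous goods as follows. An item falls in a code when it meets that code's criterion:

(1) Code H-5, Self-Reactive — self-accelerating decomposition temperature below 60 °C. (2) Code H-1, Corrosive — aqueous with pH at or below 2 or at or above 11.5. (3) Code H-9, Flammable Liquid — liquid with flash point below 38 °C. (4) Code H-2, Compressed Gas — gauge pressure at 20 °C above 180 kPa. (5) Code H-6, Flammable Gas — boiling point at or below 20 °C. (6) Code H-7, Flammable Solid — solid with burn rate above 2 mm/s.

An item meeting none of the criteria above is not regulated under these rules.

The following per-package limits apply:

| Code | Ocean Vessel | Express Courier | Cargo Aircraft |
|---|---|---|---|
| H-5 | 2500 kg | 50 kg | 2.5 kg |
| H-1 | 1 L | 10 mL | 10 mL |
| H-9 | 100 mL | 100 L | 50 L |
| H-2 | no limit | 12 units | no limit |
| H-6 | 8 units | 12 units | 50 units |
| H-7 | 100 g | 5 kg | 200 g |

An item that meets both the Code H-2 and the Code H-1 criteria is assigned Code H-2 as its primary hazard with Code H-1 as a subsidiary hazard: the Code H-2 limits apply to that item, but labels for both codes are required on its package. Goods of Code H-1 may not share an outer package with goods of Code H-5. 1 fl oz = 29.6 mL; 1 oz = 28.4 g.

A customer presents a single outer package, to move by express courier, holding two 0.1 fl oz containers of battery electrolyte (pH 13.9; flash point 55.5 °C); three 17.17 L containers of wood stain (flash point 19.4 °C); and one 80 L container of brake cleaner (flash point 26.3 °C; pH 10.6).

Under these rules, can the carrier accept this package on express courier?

No

Battery electrolyte: pH 13.9 ≥ 11.5 → Code H-1 (Corrosive).
Flash point 19.4 °C meets the Code H-9 criterion (Flammable Liquid), so the wood stain is Code H-9.
Flash point 26.3 °C meets the Code H-9 criterion (Flammable Liquid), so the brake cleaner is Code H-9.
Total Code H-9: (three 17.17 L containers = 51.51 L) + 80 L = 131.51 L.
That exceeds the Code H-9 express courier limit of 100 L.
Code H-1 quantity: two 0.1 fl oz containers = 5.92 mL.
5.92 mL is within the express courier limit of 10 mL for Code H-1.
The segregation rule (Code H-1 with Code H-5) does not apply to Code H-9 with Code H-1.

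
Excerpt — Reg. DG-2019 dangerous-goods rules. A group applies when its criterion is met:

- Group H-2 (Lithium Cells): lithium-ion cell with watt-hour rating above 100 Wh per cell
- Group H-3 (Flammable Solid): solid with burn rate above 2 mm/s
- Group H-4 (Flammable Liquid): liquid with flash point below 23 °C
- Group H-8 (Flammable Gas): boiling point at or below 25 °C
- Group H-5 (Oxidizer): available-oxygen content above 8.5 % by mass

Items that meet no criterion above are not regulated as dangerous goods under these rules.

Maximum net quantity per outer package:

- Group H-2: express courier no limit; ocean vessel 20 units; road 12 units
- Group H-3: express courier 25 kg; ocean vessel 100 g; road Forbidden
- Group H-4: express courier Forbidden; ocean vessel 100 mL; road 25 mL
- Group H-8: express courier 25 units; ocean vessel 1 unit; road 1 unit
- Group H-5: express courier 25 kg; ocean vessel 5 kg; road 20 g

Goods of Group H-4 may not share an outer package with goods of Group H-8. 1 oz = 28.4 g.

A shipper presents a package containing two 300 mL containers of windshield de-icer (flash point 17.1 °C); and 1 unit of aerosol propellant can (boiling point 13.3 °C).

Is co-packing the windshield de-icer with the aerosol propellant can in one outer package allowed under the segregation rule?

The windshield de-icer has flash point 17.1 °C, which is < 23 °C, so it is Group H-4 (Flammable Liquid).
Boiling point 13.3 °C meets the Group H-8 criterion (Flammable Gas), so the aerosol propellant can is Group H-8.
Group H-4 and Group H-8 may not share an outer package.

No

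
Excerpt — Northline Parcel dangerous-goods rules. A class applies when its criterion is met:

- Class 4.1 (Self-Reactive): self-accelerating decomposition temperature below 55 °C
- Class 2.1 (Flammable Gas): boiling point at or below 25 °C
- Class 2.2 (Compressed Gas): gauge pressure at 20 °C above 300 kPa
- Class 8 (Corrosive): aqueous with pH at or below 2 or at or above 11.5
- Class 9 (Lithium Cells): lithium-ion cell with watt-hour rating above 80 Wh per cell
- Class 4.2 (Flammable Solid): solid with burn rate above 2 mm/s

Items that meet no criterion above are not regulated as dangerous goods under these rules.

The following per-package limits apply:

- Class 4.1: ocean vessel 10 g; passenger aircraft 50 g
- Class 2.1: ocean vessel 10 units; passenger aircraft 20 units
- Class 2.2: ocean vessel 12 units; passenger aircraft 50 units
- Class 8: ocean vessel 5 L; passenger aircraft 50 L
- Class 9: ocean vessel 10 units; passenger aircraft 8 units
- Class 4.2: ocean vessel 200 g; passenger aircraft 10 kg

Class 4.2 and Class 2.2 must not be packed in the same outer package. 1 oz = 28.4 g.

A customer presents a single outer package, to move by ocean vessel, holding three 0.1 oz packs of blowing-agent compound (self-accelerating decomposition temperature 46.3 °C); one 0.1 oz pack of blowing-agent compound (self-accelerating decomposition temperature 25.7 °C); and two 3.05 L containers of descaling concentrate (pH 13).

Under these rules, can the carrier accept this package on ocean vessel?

Self-accelerating decomposition temperature 46.3 °C meets the Class 4.1 criterion (Self-Reactive), so the blowing-agent compound is Class 4.1.
The blowing-agent compound has self-accelerating decomposition temperature 25.7 °C, which is < 55 °C, so it is Class 4.1 (Self-Reactive).
Descaling concentrate: pH 13 ≥ 11.5 → Class 8 (Corrosive).
Total Class 4.1: (three 0.1 oz packs = 8.52 g) + (one 0.1 oz pack = 2.84 g) = 11.36 g.
11.36 g > 10 g (ocean vessel limit, Class 4.1) — over the limit.
Class 8 quantity: two 3.05 L containers = 6.1 L.
6.1 L exceeds the ocean vessel limit of 5 L for Class 8.
The segregation rule (Class 4.2 with Class 2.2) does not apply to Class 4.1 with Class 8.

No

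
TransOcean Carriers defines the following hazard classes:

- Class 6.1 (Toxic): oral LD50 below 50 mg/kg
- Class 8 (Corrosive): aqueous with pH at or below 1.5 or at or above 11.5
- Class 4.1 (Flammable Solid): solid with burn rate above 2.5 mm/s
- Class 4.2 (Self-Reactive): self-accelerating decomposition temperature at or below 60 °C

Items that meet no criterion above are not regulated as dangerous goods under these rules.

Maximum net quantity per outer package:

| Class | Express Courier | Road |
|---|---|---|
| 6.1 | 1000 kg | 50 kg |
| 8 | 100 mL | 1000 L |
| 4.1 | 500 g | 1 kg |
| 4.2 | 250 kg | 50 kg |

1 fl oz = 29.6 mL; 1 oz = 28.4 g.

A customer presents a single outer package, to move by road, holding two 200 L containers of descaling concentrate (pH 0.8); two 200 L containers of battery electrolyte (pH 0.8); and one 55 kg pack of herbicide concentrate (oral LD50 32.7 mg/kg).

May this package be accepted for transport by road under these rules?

No

The descaling concentrate has pH 0.8, which is ≤ 1.5, so it is Class 8 (Corrosive).
Battery electrolyte: pH 0.8 ≤ 1.5 → Class 8 (Corrosive).
Herbicide concentrate: oral LD50 32.7 mg/kg < 50 mg/kg → Class 6.1 (Toxic).
Total Class 8: (two 200 L containers = 400 L) + (two 200 L containers = 400 L) = 800 L.
800 L is within the road limit of 1000 L for Class 8.
Class 6.1 quantity: 55 kg.
That exceeds the Class 6.1 road limit of 50 kg.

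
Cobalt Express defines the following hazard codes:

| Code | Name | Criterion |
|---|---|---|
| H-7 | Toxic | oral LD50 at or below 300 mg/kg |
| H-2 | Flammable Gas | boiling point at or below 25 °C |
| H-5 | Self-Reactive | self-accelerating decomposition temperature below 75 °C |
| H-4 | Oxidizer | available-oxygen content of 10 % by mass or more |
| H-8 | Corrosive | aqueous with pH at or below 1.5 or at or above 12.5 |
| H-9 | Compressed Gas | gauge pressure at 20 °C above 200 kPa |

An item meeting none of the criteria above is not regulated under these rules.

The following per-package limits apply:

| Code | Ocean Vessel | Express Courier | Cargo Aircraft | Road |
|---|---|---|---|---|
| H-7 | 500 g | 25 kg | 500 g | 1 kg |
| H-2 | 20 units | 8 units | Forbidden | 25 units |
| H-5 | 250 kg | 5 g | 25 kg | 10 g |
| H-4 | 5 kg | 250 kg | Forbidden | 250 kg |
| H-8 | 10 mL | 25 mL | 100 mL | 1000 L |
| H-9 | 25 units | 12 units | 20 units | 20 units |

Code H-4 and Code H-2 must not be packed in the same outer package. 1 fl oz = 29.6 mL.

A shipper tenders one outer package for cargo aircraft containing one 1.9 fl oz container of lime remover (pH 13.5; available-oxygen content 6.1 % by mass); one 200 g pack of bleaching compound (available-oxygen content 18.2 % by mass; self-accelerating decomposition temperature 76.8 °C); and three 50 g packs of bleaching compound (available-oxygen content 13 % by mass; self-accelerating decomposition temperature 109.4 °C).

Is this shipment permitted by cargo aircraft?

pH 13.5 meets the Code H-8 criterion (Corrosive), so the lime remover is Code H-8.
With available-oxygen content 18.2 % by mass (≥ 10 % by mass), the bleaching compound falls in Code H-4.
Available-oxygen content 13 % by mass meets the Code H-4 criterion (Oxidizer), so the bleaching compound is Code H-4.
Code H-4 net quantity: 200 g + (three 50 g packs = 150 g) = 350 g.
Code H-4 is Forbidden by cargo aircraft.
Code H-8 quantity: one 1.9 fl oz container = 56.24 mL.
56.24 mL ≤ 100 mL (cargo aircraft limit, Code H-8) — within limit.
The segregation rule (Code H-4 with Code H-2) does not apply to Code H-4 with Code H-8.

No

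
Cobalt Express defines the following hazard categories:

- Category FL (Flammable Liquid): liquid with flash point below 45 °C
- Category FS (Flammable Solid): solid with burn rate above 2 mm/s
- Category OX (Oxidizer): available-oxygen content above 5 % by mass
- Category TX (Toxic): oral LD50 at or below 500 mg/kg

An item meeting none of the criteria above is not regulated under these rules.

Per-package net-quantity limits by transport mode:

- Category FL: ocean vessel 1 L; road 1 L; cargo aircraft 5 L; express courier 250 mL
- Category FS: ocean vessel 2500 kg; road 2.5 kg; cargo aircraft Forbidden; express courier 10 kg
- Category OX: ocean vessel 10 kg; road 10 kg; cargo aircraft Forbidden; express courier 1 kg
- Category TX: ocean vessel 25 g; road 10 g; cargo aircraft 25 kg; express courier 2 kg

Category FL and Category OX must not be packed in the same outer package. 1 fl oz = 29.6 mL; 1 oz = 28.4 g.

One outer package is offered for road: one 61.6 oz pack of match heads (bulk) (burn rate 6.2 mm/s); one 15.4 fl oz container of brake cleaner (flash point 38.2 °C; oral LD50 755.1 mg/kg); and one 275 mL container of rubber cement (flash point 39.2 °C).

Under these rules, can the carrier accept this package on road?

With burn rate 6.2 mm/s (> 2 mm/s), the match heads (bulk) fall in Category FS.
Flash point 38.2 °C meets the Category FL criterion (Flammable Liquid), so the brake cleaner is Category FL.
With flash point 39.2 °C (< 45 °C), the rubber cement falls in Category FL.
Category FS quantity: one 61.6 oz pack = 1749.44 g.
1749.44 g ≤ 2.5 kg (road limit, Category FS) — within limit.
Total Category FL: (one 15.4 fl oz container = 455.84 mL) + 275 mL = 730.84 mL.
730.84 mL is within the road limit of 1 L for Category FL.
The segregation rule (Category FL with Category OX) does not apply to Category FS with Category FL.
Every hazard category is within its road limit and no segregation rule is violated.

Yes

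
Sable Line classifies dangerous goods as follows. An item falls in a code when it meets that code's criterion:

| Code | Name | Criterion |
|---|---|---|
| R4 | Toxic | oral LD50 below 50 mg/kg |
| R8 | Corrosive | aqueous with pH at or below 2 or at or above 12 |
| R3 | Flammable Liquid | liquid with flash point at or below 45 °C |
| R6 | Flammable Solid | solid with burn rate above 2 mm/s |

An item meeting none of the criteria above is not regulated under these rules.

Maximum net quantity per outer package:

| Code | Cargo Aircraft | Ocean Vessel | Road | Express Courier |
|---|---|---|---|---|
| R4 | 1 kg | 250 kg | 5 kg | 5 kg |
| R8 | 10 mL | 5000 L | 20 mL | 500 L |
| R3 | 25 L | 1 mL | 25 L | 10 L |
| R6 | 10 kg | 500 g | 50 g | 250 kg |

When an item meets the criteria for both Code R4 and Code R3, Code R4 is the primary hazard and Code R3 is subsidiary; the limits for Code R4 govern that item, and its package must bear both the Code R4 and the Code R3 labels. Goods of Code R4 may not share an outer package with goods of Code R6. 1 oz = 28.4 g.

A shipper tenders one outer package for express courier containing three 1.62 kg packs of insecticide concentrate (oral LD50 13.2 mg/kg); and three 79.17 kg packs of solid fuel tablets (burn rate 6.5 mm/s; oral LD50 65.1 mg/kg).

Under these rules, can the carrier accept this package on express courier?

No

Oral LD50 13.2 mg/kg meets the Code R4 criterion (Toxic), so the insecticide concentrate is Code R4.
Solid fuel tablets: burn rate 6.5 mm/s > 2 mm/s → Code R6 (Flammable Solid).
Code R4 quantity: three 1.62 kg packs = 4.86 kg.
4.86 kg is within the express courier limit of 5 kg for Code R4.
Code R6 quantity: three 79.17 kg packs = 237.51 kg.
That is within the Code R6 express courier limit of 250 kg.
Code R4 and Code R6 may not share an outer package.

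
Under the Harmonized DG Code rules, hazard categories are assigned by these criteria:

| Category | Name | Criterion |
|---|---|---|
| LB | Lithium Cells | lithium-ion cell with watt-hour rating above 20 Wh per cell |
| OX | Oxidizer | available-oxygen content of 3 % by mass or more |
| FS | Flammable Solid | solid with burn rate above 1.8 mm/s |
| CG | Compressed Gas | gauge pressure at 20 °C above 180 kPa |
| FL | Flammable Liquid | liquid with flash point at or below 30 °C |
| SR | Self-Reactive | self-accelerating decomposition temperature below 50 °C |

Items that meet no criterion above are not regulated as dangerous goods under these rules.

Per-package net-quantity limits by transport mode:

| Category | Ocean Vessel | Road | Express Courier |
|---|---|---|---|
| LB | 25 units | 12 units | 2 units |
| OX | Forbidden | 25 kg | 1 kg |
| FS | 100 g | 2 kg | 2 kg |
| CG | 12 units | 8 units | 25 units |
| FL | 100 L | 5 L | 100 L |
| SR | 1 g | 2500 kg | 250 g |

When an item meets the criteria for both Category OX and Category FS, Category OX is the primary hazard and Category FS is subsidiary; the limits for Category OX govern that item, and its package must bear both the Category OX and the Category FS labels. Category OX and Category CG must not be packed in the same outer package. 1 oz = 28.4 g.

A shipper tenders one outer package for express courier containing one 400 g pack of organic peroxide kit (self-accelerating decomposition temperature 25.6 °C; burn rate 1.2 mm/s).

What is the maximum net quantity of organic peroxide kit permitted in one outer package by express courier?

With self-accelerating decomposition temperature 25.6 °C (< 50 °C), the organic peroxide kit falls in Category SR.
The express courier limit for Category SR is 250 g.

250 g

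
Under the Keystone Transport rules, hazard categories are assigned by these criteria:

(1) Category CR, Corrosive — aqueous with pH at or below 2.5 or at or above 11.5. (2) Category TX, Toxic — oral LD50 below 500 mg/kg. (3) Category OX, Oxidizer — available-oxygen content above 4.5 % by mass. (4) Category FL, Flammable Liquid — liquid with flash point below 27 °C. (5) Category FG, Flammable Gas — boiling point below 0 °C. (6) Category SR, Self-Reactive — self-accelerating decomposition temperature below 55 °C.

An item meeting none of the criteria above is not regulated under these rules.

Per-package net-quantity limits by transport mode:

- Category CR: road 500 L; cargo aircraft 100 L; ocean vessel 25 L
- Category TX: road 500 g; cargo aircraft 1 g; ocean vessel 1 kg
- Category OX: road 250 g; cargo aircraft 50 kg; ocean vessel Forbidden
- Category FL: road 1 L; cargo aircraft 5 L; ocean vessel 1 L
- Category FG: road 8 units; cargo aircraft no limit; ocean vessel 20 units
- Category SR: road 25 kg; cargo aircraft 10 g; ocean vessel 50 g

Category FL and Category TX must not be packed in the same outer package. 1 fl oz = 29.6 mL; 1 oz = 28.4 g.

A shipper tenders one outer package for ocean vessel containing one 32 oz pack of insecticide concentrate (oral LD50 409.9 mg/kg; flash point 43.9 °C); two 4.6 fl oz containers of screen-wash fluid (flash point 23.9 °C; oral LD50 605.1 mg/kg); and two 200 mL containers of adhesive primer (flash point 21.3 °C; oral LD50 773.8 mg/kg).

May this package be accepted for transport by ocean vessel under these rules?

With oral LD50 409.9 mg/kg (< 500 mg/kg), the insecticide concentrate falls in Category TX.
The screen-wash fluid has flash point 23.9 °C, which is < 27 °C, so it is Category FL (Flammable Liquid).
Flash point 21.3 °C meets the Category FL criterion (Flammable Liquid), so the adhesive primer is Category FL.
Category FL net quantity: (two 4.6 fl oz containers = 272.32 mL) + (two 200 mL containers = 400 mL) = 672.32 mL.
That is within the Category FL ocean vessel limit of 1 L.
Category TX quantity: one 32 oz pack = 908.8 g.
That is within the Category TX ocean vessel limit of 1 kg.
Category FL and Category TX may not share an outer package.

No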